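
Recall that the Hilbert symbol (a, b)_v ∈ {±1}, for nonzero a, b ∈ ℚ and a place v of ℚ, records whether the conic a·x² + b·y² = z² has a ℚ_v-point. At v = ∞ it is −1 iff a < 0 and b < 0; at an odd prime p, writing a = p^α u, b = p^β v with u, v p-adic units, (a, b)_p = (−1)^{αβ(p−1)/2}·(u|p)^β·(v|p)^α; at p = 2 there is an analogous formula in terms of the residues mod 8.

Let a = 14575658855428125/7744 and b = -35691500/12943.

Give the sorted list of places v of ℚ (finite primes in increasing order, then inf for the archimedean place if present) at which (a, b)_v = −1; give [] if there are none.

(a, b) ≡ (146965, -8645) mod (ℚ^×)²; places V = {2, 3, 5, 7, 11, 13, 17, 19, 43, ∞}.
(a,b)_7: α=1, u≡4; β=-1, v≡2 (mod 7); (4|7)=+1, (2|7)=+1; sign (−1)^1·+1^-1·+1^1 = -1.
(a,b)_∞: sgn(146965)=+, sgn(-8645)=−, so +1.
(a,b)_5: α=5, u≡3; β=3, v≡1 (mod 5); (3|5)=-1, (1|5)=+1; sign (−1)^0·-1^3·+1^5 = -1.
(a,b)_2: α=-6, β=2; u≡5, v≡3 (mod 8); ε(u)ε(v)=0·1, αω(v)=-6·1, βω(u)=2·1; sum ≡ 0  ⇒  +1.
(a,b)_43: α=0, u≡8; β=-2, v≡13 (mod 43); (8|43)=-1, (13|43)=+1; sign (−1)^0·-1^-2·+1^0 = +1.
(a,b)_13: α=3, u≡6; β=1, v≡6 (mod 13); (6|13)=-1, (6|13)=-1; sign (−1)^0·-1^1·-1^3 = +1.
(a,b)_17: α=3, u≡8; β=2, v≡15 (mod 17); (8|17)=+1, (15|17)=+1; sign (−1)^0·+1^2·+1^3 = +1.
(a,b)_3: α=2, u≡1; β=0, v≡1 (mod 3); (1|3)=+1, (1|3)=+1; sign (−1)^0·+1^0·+1^2 = +1.
(a,b)_19: α=3, u≡2; β=1, v≡17 (mod 19); (2|19)=-1, (17|19)=+1; sign (−1)^1·-1^1·+1^3 = +1.
(a,b)_11: α=-2, u≡9; β=0, v≡5 (mod 11); (9|11)=+1, (5|11)=+1; sign (−1)^0·+1^0·+1^-2 = +1.
(146965, -8645 / ℚ) ramifies at {5, 7}: a division algebra.

[5, 7]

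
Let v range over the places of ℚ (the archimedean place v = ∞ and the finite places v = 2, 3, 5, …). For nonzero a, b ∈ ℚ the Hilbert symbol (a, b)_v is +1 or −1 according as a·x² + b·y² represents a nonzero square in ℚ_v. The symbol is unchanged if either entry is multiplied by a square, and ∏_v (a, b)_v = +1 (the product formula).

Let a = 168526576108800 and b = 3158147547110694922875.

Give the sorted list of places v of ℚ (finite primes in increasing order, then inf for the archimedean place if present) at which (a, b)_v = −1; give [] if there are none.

Mod squares: a ≡ 47957, b ≡ 1235. Check v ∈ {∞, 2, 3, 5, 7, 13, 17, 19, 31}.
v=13: a=13^3·(≡12), b=13^5·(≡4) mod 13; (12|13)=+1, (4|13)=+1; (−1)^{3·5·6}·(+1)^5·(+1)^3 = +1.
v=31: a=31^1·(≡25), b=31^2·(≡11) mod 31; (25|31)=+1, (11|31)=-1; (−1)^{1·2·15}·(+1)^2·(-1)^1 = -1.
v=17: a=17^1·(≡16), b=17^2·(≡7) mod 17; (16|17)=+1, (7|17)=-1; (−1)^{1·2·8}·(+1)^2·(-1)^1 = -1.
v=3: a=3^2·(≡2), b=3^6·(≡2) mod 3; (2|3)=-1, (2|3)=-1; (−1)^{2·6·1}·(-1)^6·(-1)^2 = +1.
v=5: a=5^2·(≡2), b=5^3·(≡3) mod 5; (2|5)=-1, (3|5)=-1; (−1)^{2·3·2}·(-1)^3·(-1)^2 = -1.
v=7: a=7^1·(≡3), b=7^2·(≡3) mod 7; (3|7)=-1, (3|7)=-1; (−1)^{1·2·3}·(-1)^2·(-1)^1 = -1.
v=19: a=19^2·(≡16), b=19^3·(≡12) mod 19; (16|19)=+1, (12|19)=-1; (−1)^{2·3·9}·(+1)^3·(-1)^2 = +1.
v=∞: 47957 > 0 and 1235 > 0  ⇒  (a,b)_∞ = +1.
v=2: v_2(a)=8, v_2(b)=0; units ≡ 5, 3 (mod 8); ε·ε+αω+βω = 0·1+8·1+0·1 ≡ 0  ⇒  (a,b)_2 = +1.
Ram(47957, 1235) = {5, 7, 17, 31}; no ℚ_5-point on the conic.

[5, 7, 17, 31]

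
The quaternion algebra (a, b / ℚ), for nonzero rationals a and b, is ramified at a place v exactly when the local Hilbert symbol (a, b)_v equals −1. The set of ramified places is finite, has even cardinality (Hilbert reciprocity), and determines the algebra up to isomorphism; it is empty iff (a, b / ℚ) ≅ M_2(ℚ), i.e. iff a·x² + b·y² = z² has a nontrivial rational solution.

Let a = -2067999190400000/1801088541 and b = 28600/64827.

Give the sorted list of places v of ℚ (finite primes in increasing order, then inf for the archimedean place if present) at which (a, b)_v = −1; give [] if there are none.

(a, b) ≡ (-19635, 858) mod (ℚ^×)²; places V = {2, 3, 5, 7, 11, 13, 17, ∞}.
(a,b)_∞: sgn(-19635)=−, sgn(858)=+, so +1.
(a,b)_11: α=3, u≡8; β=1, v≡1 (mod 11); (8|11)=-1, (1|11)=+1; sign (−1)^1·-1^1·+1^3 = +1.
(a,b)_7: α=-7, u≡1; β=-4, v≡2 (mod 7); (1|7)=+1, (2|7)=+1; sign (−1)^0·+1^-4·+1^-7 = +1.
(a,b)_2: α=10, β=3; u≡5, v≡5 (mod 8); ε(u)ε(v)=0·0, αω(v)=10·1, βω(u)=3·1; sum ≡ 1  ⇒  -1.
(a,b)_5: α=5, u≡2; β=2, v≡2 (mod 5); (2|5)=-1, (2|5)=-1; sign (−1)^0·-1^2·-1^5 = -1.
(a,b)_13: α=4, u≡8; β=1, v≡9 (mod 13); (8|13)=-1, (9|13)=+1; sign (−1)^0·-1^1·+1^4 = -1.
(a,b)_17: α=1, u≡2; β=0, v≡1 (mod 17); (2|17)=+1, (1|17)=+1; sign (−1)^0·+1^0·+1^1 = +1.
(a,b)_3: α=-7, u≡1; β=-3, v≡1 (mod 3); (1|3)=+1, (1|3)=+1; sign (−1)^1·+1^-3·+1^-7 = -1.
Ram(-19635, 858) = {2, 3, 5, 13}; no ℚ_2-point on the conic.

[2, 3, 5, 13]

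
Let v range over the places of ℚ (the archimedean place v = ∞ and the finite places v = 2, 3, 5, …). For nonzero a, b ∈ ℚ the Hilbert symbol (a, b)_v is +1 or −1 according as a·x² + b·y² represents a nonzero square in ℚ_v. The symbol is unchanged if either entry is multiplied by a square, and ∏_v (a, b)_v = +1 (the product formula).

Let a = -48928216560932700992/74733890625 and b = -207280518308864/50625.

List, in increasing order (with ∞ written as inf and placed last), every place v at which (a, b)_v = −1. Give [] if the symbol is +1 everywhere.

Mod squares: a ≡ -6293, b ≡ -81809. Check v ∈ {∞, 2, 3, 5, 7, 11, 13, 29, 31}.
v=13: a=13^4·(≡1), b=13^3·(≡3) mod 13; (1|13)=+1, (3|13)=+1; (−1)^{4·3·6}·(+1)^3·(+1)^4 = +1.
v=2: v_2(a)=6, v_2(b)=10; units ≡ 3, 7 (mod 8); ε·ε+αω+βω = 1·1+6·0+10·1 ≡ 1  ⇒  (a,b)_2 = -1.
v=31: a=31^1·(≡18), b=31^1·(≡27) mod 31; (18|31)=+1, (27|31)=-1; (−1)^{1·1·15}·(+1)^1·(-1)^1 = +1.
v=3: a=3^-14·(≡1), b=3^-4·(≡1) mod 3; (1|3)=+1, (1|3)=+1; (−1)^{-14·-4·1}·(+1)^-4·(+1)^-14 = +1.
v=11: a=11^6·(≡7), b=11^4·(≡1) mod 11; (7|11)=-1, (1|11)=+1; (−1)^{6·4·5}·(-1)^4·(+1)^6 = +1.
v=29: a=29^1·(≡21), b=29^1·(≡15) mod 29; (21|29)=-1, (15|29)=-1; (−1)^{1·1·14}·(-1)^1·(-1)^1 = +1.
v=7: a=7^5·(≡2), b=7^1·(≡3) mod 7; (2|7)=+1, (3|7)=-1; (−1)^{5·1·3}·(+1)^1·(-1)^5 = +1.
v=5: a=5^-6·(≡2), b=5^-4·(≡1) mod 5; (2|5)=-1, (1|5)=+1; (−1)^{-6·-4·2}·(-1)^-4·(+1)^-6 = +1.
v=∞: -6293 < 0 and -81809 < 0  ⇒  (a,b)_∞ = -1.
Ram(-6293, -81809) = {2, ∞}; no ℚ_2-point on the conic.

[2, inf]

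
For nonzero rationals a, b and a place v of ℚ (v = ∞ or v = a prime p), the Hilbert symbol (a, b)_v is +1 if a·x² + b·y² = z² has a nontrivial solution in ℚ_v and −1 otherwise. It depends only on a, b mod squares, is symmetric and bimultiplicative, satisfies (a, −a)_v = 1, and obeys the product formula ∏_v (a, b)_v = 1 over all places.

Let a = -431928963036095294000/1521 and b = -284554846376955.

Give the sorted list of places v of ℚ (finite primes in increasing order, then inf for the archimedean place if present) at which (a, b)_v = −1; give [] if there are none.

(a, b) ≡ (-550715, -1328195) mod (ℚ^×)²; places V = {2, 3, 5, 7, 11, 13, 17, 19, 31, 41, ∞}.
(a,b)_7: α=4, u≡3; β=2, v≡3 (mod 7); (3|7)=-1, (3|7)=-1; sign (−1)^0·-1^2·-1^4 = +1.
(a,b)_5: α=3, u≡3; β=1, v≡4 (mod 5); (3|5)=-1, (4|5)=+1; sign (−1)^0·-1^1·+1^3 = -1.
(a,b)_2: α=4, β=0; u≡5, v≡5 (mod 8); ε(u)ε(v)=0·0, αω(v)=4·1, βω(u)=0·1; sum ≡ 0  ⇒  +1.
(a,b)_17: α=3, u≡7; β=2, v≡13 (mod 17); (7|17)=-1, (13|17)=+1; sign (−1)^0·-1^2·+1^3 = +1.
(a,b)_19: α=1, u≡6; β=1, v≡13 (mod 19); (6|19)=+1, (13|19)=-1; sign (−1)^1·+1^1·-1^1 = +1.
(a,b)_41: α=4, u≡17; β=3, v≡18 (mod 41); (17|41)=-1, (18|41)=+1; sign (−1)^0·-1^3·+1^4 = -1.
(a,b)_3: α=-2, u≡1; β=2, v≡1 (mod 3); (1|3)=+1, (1|3)=+1; sign (−1)^0·+1^2·+1^-2 = +1.
(a,b)_11: α=1, u≡6; β=1, v≡10 (mod 11); (6|11)=-1, (10|11)=-1; sign (−1)^1·-1^1·-1^1 = -1.
(a,b)_31: α=1, u≡27; β=1, v≡18 (mod 31); (27|31)=-1, (18|31)=+1; sign (−1)^1·-1^1·+1^1 = +1.
(a,b)_∞: sgn(-550715)=−, sgn(-1328195)=−, so -1.
(a,b)_13: α=-2, u≡9; β=0, v≡2 (mod 13); (9|13)=+1, (2|13)=-1; sign (−1)^0·+1^0·-1^-2 = +1.
|Ram(-550715, -1328195)| = 4, even; anisotropic at {5, 11, 41, ∞}.

[5, 11, 41, inf]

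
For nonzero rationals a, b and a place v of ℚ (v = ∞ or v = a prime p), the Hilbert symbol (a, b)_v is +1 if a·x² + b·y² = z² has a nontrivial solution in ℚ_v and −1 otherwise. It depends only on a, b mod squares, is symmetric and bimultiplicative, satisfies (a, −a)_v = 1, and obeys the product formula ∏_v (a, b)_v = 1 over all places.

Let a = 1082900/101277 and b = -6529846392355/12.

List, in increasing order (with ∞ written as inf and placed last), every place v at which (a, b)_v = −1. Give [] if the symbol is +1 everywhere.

[3, 5, 17, 41]

Mod squares: a ≡ 20553, b ≡ -128135865. Check v ∈ {∞, 2, 3, 5, 7, 11, 13, 17, 23, 31, 41, 47}.
v=2: v_2(a)=2, v_2(b)=-2; units ≡ 1, 7 (mod 8); ε·ε+αω+βω = 0·1+2·0+-2·0 ≡ 0  ⇒  (a,b)_2 = +1.
v=23: a=23^0·(≡19), b=23^2·(≡10) mod 23; (19|23)=-1, (10|23)=-1; (−1)^{0·2·11}·(-1)^2·(-1)^0 = +1.
v=5: a=5^2·(≡3), b=5^1·(≡2) mod 5; (3|5)=-1, (2|5)=-1; (−1)^{2·1·2}·(-1)^1·(-1)^2 = -1.
v=13: a=13^1·(≡5), b=13^1·(≡6) mod 13; (5|13)=-1, (6|13)=-1; (−1)^{1·1·6}·(-1)^1·(-1)^1 = +1.
v=31: a=31^-1·(≡11), b=31^1·(≡4) mod 31; (11|31)=-1, (4|31)=+1; (−1)^{-1·1·15}·(-1)^1·(+1)^-1 = +1.
v=7: a=7^2·(≡1), b=7^0·(≡3) mod 7; (1|7)=+1, (3|7)=-1; (−1)^{2·0·3}·(+1)^0·(-1)^2 = +1.
v=3: a=3^-3·(≡2), b=3^-1·(≡2) mod 3; (2|3)=-1, (2|3)=-1; (−1)^{-3·-1·1}·(-1)^-1·(-1)^-3 = -1.
v=∞: 20553 > 0 and -128135865 < 0  ⇒  (a,b)_∞ = +1.
v=11: a=11^-2·(≡5), b=11^1·(≡10) mod 11; (5|11)=+1, (10|11)=-1; (−1)^{-2·1·5}·(+1)^1·(-1)^-2 = +1.
v=47: a=47^0·(≡21), b=47^1·(≡1) mod 47; (21|47)=+1, (1|47)=+1; (−1)^{0·1·23}·(+1)^1·(+1)^0 = +1.
v=41: a=41^0·(≡7), b=41^1·(≡18) mod 41; (7|41)=-1, (18|41)=+1; (−1)^{0·1·20}·(-1)^1·(+1)^0 = -1.
v=17: a=17^1·(≡15), b=17^2·(≡3) mod 17; (15|17)=+1, (3|17)=-1; (−1)^{1·2·8}·(+1)^2·(-1)^1 = -1.
|Ram(20553, -128135865)| = 4, even; anisotropic at {3, 5, 17, 41}.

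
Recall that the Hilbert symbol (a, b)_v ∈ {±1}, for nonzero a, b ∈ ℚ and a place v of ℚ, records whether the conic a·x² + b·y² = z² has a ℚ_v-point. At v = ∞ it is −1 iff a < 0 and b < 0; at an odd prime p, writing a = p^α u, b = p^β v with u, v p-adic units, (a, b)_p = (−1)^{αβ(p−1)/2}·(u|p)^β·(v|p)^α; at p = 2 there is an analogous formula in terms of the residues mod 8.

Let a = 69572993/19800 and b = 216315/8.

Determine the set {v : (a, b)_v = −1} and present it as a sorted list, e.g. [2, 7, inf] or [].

[2, 11, 17, 19]

Mod squares: a ≡ 374, b ≡ 48070. Check v ∈ {∞, 2, 3, 5, 7, 11, 17, 19, 23}.
v=19: a=19^0·(≡14), b=19^1·(≡10) mod 19; (14|19)=-1, (10|19)=-1; (−1)^{0·1·9}·(-1)^1·(-1)^0 = -1.
v=11: a=11^-1·(≡4), b=11^1·(≡1) mod 11; (4|11)=+1, (1|11)=+1; (−1)^{-1·1·5}·(+1)^1·(+1)^-1 = -1.
v=∞: 374 > 0 and 48070 > 0  ⇒  (a,b)_∞ = +1.
v=5: a=5^-2·(≡4), b=5^1·(≡1) mod 5; (4|5)=+1, (1|5)=+1; (−1)^{-2·1·2}·(+1)^1·(+1)^-2 = +1.
v=7: a=7^2·(≡3), b=7^0·(≡1) mod 7; (3|7)=-1, (1|7)=+1; (−1)^{2·0·3}·(-1)^0·(+1)^2 = +1.
v=23: a=23^0·(≡2), b=23^1·(≡17) mod 23; (2|23)=+1, (17|23)=-1; (−1)^{0·1·11}·(+1)^1·(-1)^0 = +1.
v=3: a=3^-2·(≡2), b=3^2·(≡1) mod 3; (2|3)=-1, (1|3)=+1; (−1)^{-2·2·1}·(-1)^2·(+1)^-2 = +1.
v=17: a=17^5·(≡14), b=17^0·(≡3) mod 17; (14|17)=-1, (3|17)=-1; (−1)^{5·0·8}·(-1)^0·(-1)^5 = -1.
v=2: v_2(a)=-3, v_2(b)=-3; units ≡ 3, 3 (mod 8); ε·ε+αω+βω = 1·1+-3·1+-3·1 ≡ 1  ⇒  (a,b)_2 = -1.
(374, 48070 / ℚ) ramifies at {2, 11, 17, 19}: a division algebra.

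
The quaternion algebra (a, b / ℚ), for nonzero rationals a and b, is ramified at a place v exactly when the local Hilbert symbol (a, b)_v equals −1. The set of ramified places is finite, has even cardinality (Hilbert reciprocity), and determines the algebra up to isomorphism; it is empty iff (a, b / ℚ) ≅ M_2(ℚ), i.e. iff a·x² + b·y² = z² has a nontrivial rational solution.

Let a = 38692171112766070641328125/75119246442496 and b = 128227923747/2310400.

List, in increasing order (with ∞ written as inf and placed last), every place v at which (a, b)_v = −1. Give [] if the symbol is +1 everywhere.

Mod squares: a ≡ 5, b ≡ 29667. Check v ∈ {∞, 2, 3, 5, 7, 11, 19, 23, 29, 31}.
v=11: a=11^2·(≡9), b=11^3·(≡2) mod 11; (9|11)=+1, (2|11)=-1; (−1)^{2·3·5}·(+1)^3·(-1)^2 = +1.
v=∞: 5 > 0 and 29667 > 0  ⇒  (a,b)_∞ = +1.
v=31: a=31^2·(≡7), b=31^1·(≡15) mod 31; (7|31)=+1, (15|31)=-1; (−1)^{2·1·15}·(+1)^1·(-1)^2 = +1.
v=19: a=19^0·(≡11), b=19^-2·(≡13) mod 19; (11|19)=+1, (13|19)=-1; (−1)^{0·-2·9}·(+1)^-2·(-1)^0 = +1.
v=2: v_2(a)=-28, v_2(b)=-8; units ≡ 5, 3 (mod 8); ε·ε+αω+βω = 0·1+-28·1+-8·1 ≡ 0  ⇒  (a,b)_2 = +1.
v=23: a=23^-4·(≡21), b=23^0·(≡14) mod 23; (21|23)=-1, (14|23)=-1; (−1)^{-4·0·11}·(-1)^0·(-1)^-4 = +1.
v=3: a=3^16·(≡2), b=3^7·(≡1) mod 3; (2|3)=-1, (1|3)=+1; (−1)^{16·7·1}·(-1)^7·(+1)^16 = -1.
v=5: a=5^7·(≡4), b=5^-2·(≡2) mod 5; (4|5)=+1, (2|5)=-1; (−1)^{7·-2·2}·(+1)^-2·(-1)^7 = -1.
v=7: a=7^6·(≡6), b=7^2·(≡2) mod 7; (6|7)=-1, (2|7)=+1; (−1)^{6·2·3}·(-1)^2·(+1)^6 = +1.
v=29: a=29^2·(≡22), b=29^1·(≡19) mod 29; (22|29)=+1, (19|29)=-1; (−1)^{2·1·14}·(+1)^1·(-1)^2 = +1.
(5, 29667 / ℚ) ramifies at {3, 5}: a division algebra.

[3, 5]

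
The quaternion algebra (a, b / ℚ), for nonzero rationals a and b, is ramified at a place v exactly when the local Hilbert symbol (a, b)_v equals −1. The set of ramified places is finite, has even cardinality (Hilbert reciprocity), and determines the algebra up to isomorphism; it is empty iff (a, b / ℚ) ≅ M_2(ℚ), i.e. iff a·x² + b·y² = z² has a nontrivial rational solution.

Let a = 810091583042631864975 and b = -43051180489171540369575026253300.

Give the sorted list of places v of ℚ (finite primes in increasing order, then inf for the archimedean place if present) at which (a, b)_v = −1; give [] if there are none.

[2, 13, 17, 37]

(a, b) ≡ (188071, -30597) mod (ℚ^×)²; places V = {2, 3, 5, 7, 11, 13, 17, 23, 31, 37, 47, ∞}.
(a,b)_3: α=4, u≡1; β=9, v≡1 (mod 3); (1|3)=+1, (1|3)=+1; sign (−1)^0·+1^9·+1^4 = +1.
(a,b)_5: α=2, u≡4; β=2, v≡3 (mod 5); (4|5)=+1, (3|5)=-1; sign (−1)^0·+1^2·-1^2 = +1.
(a,b)_47: α=2, u≡7; β=3, v≡27 (mod 47); (7|47)=+1, (27|47)=+1; sign (−1)^0·+1^3·+1^2 = +1.
(a,b)_23: α=1, u≡8; β=2, v≡16 (mod 23); (8|23)=+1, (16|23)=+1; sign (−1)^0·+1^2·+1^1 = +1.
(a,b)_13: α=3, u≡6; β=6, v≡8 (mod 13); (6|13)=-1, (8|13)=-1; sign (−1)^0·-1^6·-1^3 = -1.
(a,b)_17: α=1, u≡16; β=2, v≡3 (mod 17); (16|17)=+1, (3|17)=-1; sign (−1)^0·+1^2·-1^1 = -1.
(a,b)_37: α=1, u≡19; β=2, v≡2 (mod 37); (19|37)=-1, (2|37)=-1; sign (−1)^0·-1^2·-1^1 = -1.
(a,b)_11: α=2, u≡9; β=0, v≡5 (mod 11); (9|11)=+1, (5|11)=+1; sign (−1)^0·+1^0·+1^2 = +1.
(a,b)_7: α=2, u≡1; β=1, v≡1 (mod 7); (1|7)=+1, (1|7)=+1; sign (−1)^0·+1^1·+1^2 = +1.
(a,b)_∞: sgn(188071)=+, sgn(-30597)=−, so +1.
(a,b)_31: α=2, u≡25; β=3, v≡8 (mod 31); (25|31)=+1, (8|31)=+1; sign (−1)^0·+1^3·+1^2 = +1.
(a,b)_2: α=0, β=2; u≡7, v≡3 (mod 8); ε(u)ε(v)=1·1, αω(v)=0·1, βω(u)=2·0; sum ≡ 1  ⇒  -1.
|Ram(188071, -30597)| = 4, even; anisotropic at {2, 13, 17, 37}.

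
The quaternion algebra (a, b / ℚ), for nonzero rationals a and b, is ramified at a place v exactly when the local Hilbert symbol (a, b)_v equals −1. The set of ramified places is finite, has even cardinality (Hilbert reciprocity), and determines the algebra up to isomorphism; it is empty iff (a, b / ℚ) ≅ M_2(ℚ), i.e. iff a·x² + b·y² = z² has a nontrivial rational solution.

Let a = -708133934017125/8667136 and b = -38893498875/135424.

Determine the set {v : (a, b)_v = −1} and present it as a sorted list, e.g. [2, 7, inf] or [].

[5, 7, 17, inf]

Mod squares: a ≡ -85, b ≡ -595. Check v ∈ {∞, 2, 3, 5, 7, 11, 17, 23}.
v=17: a=17^3·(≡14), b=17^1·(≡1) mod 17; (14|17)=-1, (1|17)=+1; (−1)^{3·1·8}·(-1)^1·(+1)^3 = -1.
v=2: v_2(a)=-14, v_2(b)=-8; units ≡ 3, 5 (mod 8); ε·ε+αω+βω = 1·0+-14·1+-8·1 ≡ 0  ⇒  (a,b)_2 = +1.
v=23: a=23^-2·(≡20), b=23^-2·(≡6) mod 23; (20|23)=-1, (6|23)=+1; (−1)^{-2·-2·11}·(-1)^-2·(+1)^-2 = +1.
v=11: a=11^2·(≡5), b=11^2·(≡6) mod 11; (5|11)=+1, (6|11)=-1; (−1)^{2·2·5}·(+1)^2·(-1)^2 = +1.
v=∞: -85 < 0 and -595 < 0  ⇒  (a,b)_∞ = -1.
v=7: a=7^6·(≡3), b=7^5·(≡6) mod 7; (3|7)=-1, (6|7)=-1; (−1)^{6·5·3}·(-1)^5·(-1)^6 = -1.
v=5: a=5^3·(≡3), b=5^3·(≡1) mod 5; (3|5)=-1, (1|5)=+1; (−1)^{3·3·2}·(-1)^3·(+1)^3 = -1.
v=3: a=3^4·(≡2), b=3^2·(≡2) mod 3; (2|3)=-1, (2|3)=-1; (−1)^{4·2·1}·(-1)^2·(-1)^4 = +1.
(-85, -595 / ℚ) ramifies at {5, 7, 17, ∞}: a division algebra.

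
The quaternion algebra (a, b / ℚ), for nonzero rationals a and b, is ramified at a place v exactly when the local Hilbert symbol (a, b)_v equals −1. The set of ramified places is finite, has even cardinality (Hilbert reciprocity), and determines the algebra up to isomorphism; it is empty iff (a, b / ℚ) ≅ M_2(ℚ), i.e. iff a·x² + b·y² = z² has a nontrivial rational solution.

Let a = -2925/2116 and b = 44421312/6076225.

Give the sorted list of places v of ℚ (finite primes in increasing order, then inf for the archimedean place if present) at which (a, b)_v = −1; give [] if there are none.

(a, b) ≡ (-13, 3) mod (ℚ^×)²; places V = {2, 3, 5, 13, 17, 23, 29, 37, ∞}.
(a,b)_3: α=2, u≡2; β=1, v≡1 (mod 3); (2|3)=-1, (1|3)=+1; sign (−1)^0·-1^1·+1^2 = -1.
(a,b)_23: α=-2, u≡22; β=0, v≡2 (mod 23); (22|23)=-1, (2|23)=+1; sign (−1)^0·-1^0·+1^-2 = +1.
(a,b)_17: α=0, u≡2; β=-2, v≡7 (mod 17); (2|17)=+1, (7|17)=-1; sign (−1)^0·+1^-2·-1^0 = +1.
(a,b)_2: α=-2, β=6; u≡3, v≡3 (mod 8); ε(u)ε(v)=1·1, αω(v)=-2·1, βω(u)=6·1; sum ≡ 1  ⇒  -1.
(a,b)_5: α=2, u≡3; β=-2, v≡3 (mod 5); (3|5)=-1, (3|5)=-1; sign (−1)^0·-1^-2·-1^2 = +1.
(a,b)_13: α=1, u≡10; β=2, v≡12 (mod 13); (10|13)=+1, (12|13)=+1; sign (−1)^0·+1^2·+1^1 = +1.
(a,b)_∞: sgn(-13)=−, sgn(3)=+, so +1.
(a,b)_29: α=0, u≡25; β=-2, v≡10 (mod 29); (25|29)=+1, (10|29)=-1; sign (−1)^0·+1^-2·-1^0 = +1.
(a,b)_37: α=0, u≡5; β=2, v≡10 (mod 37); (5|37)=-1, (10|37)=+1; sign (−1)^0·-1^2·+1^0 = +1.
|Ram(-13, 3)| = 2, even; anisotropic at {2, 3}.

[2, 3]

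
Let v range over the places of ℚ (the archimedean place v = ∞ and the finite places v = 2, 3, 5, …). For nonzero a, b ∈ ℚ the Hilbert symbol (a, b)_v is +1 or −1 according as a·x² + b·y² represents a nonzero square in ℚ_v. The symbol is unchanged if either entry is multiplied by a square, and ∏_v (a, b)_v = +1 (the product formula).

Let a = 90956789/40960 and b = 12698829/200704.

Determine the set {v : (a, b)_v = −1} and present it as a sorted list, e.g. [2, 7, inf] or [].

(a, b) ≡ (290, 69) mod (ℚ^×)²; places V = {2, 3, 5, 7, 11, 13, 23, 29, ∞}.
(a,b)_7: α=2, u≡5; β=-2, v≡3 (mod 7); (5|7)=-1, (3|7)=-1; sign (−1)^0·-1^-2·-1^2 = +1.
(a,b)_13: α=0, u≡4; β=2, v≡4 (mod 13); (4|13)=+1, (4|13)=+1; sign (−1)^0·+1^2·+1^0 = +1.
(a,b)_5: α=-1, u≡2; β=0, v≡1 (mod 5); (2|5)=-1, (1|5)=+1; sign (−1)^0·-1^0·+1^-1 = +1.
(a,b)_2: α=-13, β=-12; u≡1, v≡5 (mod 8); ε(u)ε(v)=0·0, αω(v)=-13·1, βω(u)=-12·0; sum ≡ 1  ⇒  -1.
(a,b)_29: α=1, u≡10; β=0, v≡2 (mod 29); (10|29)=-1, (2|29)=-1; sign (−1)^0·-1^0·-1^1 = -1.
(a,b)_23: α=2, u≡10; β=1, v≡9 (mod 23); (10|23)=-1, (9|23)=+1; sign (−1)^0·-1^1·+1^2 = -1.
(a,b)_11: α=2, u≡5; β=2, v≡1 (mod 11); (5|11)=+1, (1|11)=+1; sign (−1)^0·+1^2·+1^2 = +1.
(a,b)_3: α=0, u≡2; β=3, v≡2 (mod 3); (2|3)=-1, (2|3)=-1; sign (−1)^0·-1^3·-1^0 = -1.
(a,b)_∞: sgn(290)=+, sgn(69)=+, so +1.
Ram(290, 69) = {2, 3, 23, 29}; no ℚ_2-point on the conic.

[2, 3, 23, 29]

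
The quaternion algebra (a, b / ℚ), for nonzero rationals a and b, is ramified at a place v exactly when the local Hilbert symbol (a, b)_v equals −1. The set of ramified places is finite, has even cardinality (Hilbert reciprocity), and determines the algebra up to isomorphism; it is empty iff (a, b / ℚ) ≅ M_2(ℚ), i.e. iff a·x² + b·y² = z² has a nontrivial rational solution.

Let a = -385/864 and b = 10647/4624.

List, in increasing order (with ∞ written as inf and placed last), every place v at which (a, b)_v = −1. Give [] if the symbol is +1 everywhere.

(a, b) ≡ (-2310, 7) mod (ℚ^×)²; places V = {2, 3, 5, 7, 11, 13, 17, ∞}.
(a,b)_5: α=1, u≡2; β=0, v≡3 (mod 5); (2|5)=-1, (3|5)=-1; sign (−1)^0·-1^0·-1^1 = -1.
(a,b)_17: α=0, u≡15; β=-2, v≡12 (mod 17); (15|17)=+1, (12|17)=-1; sign (−1)^0·+1^-2·-1^0 = +1.
(a,b)_7: α=1, u≡5; β=1, v≡4 (mod 7); (5|7)=-1, (4|7)=+1; sign (−1)^1·-1^1·+1^1 = +1.
(a,b)_13: α=0, u≡3; β=2, v≡7 (mod 13); (3|13)=+1, (7|13)=-1; sign (−1)^0·+1^2·-1^0 = +1.
(a,b)_2: α=-5, β=-4; u≡5, v≡7 (mod 8); ε(u)ε(v)=0·1, αω(v)=-5·0, βω(u)=-4·1; sum ≡ 0  ⇒  +1.
(a,b)_3: α=-3, u≡1; β=2, v≡1 (mod 3); (1|3)=+1, (1|3)=+1; sign (−1)^0·+1^2·+1^-3 = +1.
(a,b)_∞: sgn(-2310)=−, sgn(7)=+, so +1.
(a,b)_11: α=1, u≡7; β=0, v≡8 (mod 11); (7|11)=-1, (8|11)=-1; sign (−1)^0·-1^0·-1^1 = -1.
Ram(-2310, 7) = {5, 11}; no ℚ_5-point on the conic.

[5, 11]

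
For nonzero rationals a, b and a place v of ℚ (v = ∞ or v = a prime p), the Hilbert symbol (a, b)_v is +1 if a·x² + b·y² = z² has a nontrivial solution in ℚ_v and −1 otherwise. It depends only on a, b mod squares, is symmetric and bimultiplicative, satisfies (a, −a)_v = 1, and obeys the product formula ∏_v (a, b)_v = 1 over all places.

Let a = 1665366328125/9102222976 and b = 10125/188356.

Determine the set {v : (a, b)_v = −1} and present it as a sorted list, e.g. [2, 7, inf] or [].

[2, 7]

Mod squares: a ≡ 770, b ≡ 5. Check v ∈ {∞, 2, 3, 5, 7, 11, 19, 31}.
v=11: a=11^-1·(≡9), b=11^0·(≡9) mod 11; (9|11)=+1, (9|11)=+1; (−1)^{-1·0·5}·(+1)^0·(+1)^-1 = +1.
v=5: a=5^7·(≡4), b=5^3·(≡1) mod 5; (4|5)=+1, (1|5)=+1; (−1)^{7·3·2}·(+1)^3·(+1)^7 = +1.
v=19: a=19^2·(≡3), b=19^0·(≡4) mod 19; (3|19)=-1, (4|19)=+1; (−1)^{2·0·9}·(-1)^0·(+1)^2 = +1.
v=2: v_2(a)=-7, v_2(b)=-2; units ≡ 1, 5 (mod 8); ε·ε+αω+βω = 0·0+-7·1+-2·0 ≡ 1  ⇒  (a,b)_2 = -1.
v=7: a=7^-1·(≡6), b=7^-2·(≡3) mod 7; (6|7)=-1, (3|7)=-1; (−1)^{-1·-2·3}·(-1)^-2·(-1)^-1 = -1.
v=∞: 770 > 0 and 5 > 0  ⇒  (a,b)_∞ = +1.
v=31: a=31^-4·(≡21), b=31^-2·(≡5) mod 31; (21|31)=-1, (5|31)=+1; (−1)^{-4·-2·15}·(-1)^-2·(+1)^-4 = +1.
v=3: a=3^10·(≡2), b=3^4·(≡2) mod 3; (2|3)=-1, (2|3)=-1; (−1)^{10·4·1}·(-1)^4·(-1)^10 = +1.
(770, 5 / ℚ) ramifies at {2, 7}: a division algebra.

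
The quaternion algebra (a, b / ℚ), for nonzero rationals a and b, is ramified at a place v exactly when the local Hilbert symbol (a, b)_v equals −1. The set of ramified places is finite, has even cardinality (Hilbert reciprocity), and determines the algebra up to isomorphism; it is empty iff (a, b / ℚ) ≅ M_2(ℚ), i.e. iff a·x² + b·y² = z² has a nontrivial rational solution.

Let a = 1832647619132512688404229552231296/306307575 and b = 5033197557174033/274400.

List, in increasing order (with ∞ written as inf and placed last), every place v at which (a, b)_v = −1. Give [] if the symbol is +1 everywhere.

[17, 19, 31, 37]

(a, b) ≡ (154882, 1955398718) mod (ℚ^×)²; places V = {2, 3, 5, 7, 11, 13, 17, 19, 23, 29, 31, 37, ∞}.
(a,b)_7: α=-5, u≡5; β=-3, v≡1 (mod 7); (5|7)=-1, (1|7)=+1; sign (−1)^1·-1^-3·+1^-5 = +1.
(a,b)_37: α=3, u≡17; β=1, v≡16 (mod 37); (17|37)=-1, (16|37)=+1; sign (−1)^0·-1^1·+1^3 = -1.
(a,b)_13: α=3, u≡6; β=1, v≡8 (mod 13); (6|13)=-1, (8|13)=-1; sign (−1)^0·-1^1·-1^3 = +1.
(a,b)_11: α=2, u≡7; β=0, v≡1 (mod 11); (7|11)=-1, (1|11)=+1; sign (−1)^0·-1^0·+1^2 = +1.
(a,b)_17: α=2, u≡10; β=1, v≡13 (mod 17); (10|17)=-1, (13|17)=+1; sign (−1)^0·-1^1·+1^2 = -1.
(a,b)_19: α=0, u≡13; β=1, v≡2 (mod 19); (13|19)=-1, (2|19)=-1; sign (−1)^0·-1^1·-1^0 = -1.
(a,b)_29: α=6, u≡13; β=3, v≡15 (mod 29); (13|29)=+1, (15|29)=-1; sign (−1)^0·+1^3·-1^6 = +1.
(a,b)_5: α=-2, u≡2; β=-2, v≡3 (mod 5); (2|5)=-1, (3|5)=-1; sign (−1)^0·-1^-2·-1^-2 = +1.
(a,b)_23: α=5, u≡18; β=2, v≡2 (mod 23); (18|23)=+1, (2|23)=+1; sign (−1)^0·+1^2·+1^5 = +1.
(a,b)_2: α=7, β=-5; u≡1, v≡7 (mod 8); ε(u)ε(v)=0·1, αω(v)=7·0, βω(u)=-5·0; sum ≡ 0  ⇒  +1.
(a,b)_∞: sgn(154882)=+, sgn(1955398718)=+, so +1.
(a,b)_3: α=-6, u≡1; β=4, v≡2 (mod 3); (1|3)=+1, (2|3)=-1; sign (−1)^0·+1^4·-1^-6 = +1.
(a,b)_31: α=2, u≡29; β=1, v≡20 (mod 31); (29|31)=-1, (20|31)=+1; sign (−1)^0·-1^1·+1^2 = -1.
(154882, 1955398718 / ℚ) ramifies at {17, 19, 31, 37}: a division algebra.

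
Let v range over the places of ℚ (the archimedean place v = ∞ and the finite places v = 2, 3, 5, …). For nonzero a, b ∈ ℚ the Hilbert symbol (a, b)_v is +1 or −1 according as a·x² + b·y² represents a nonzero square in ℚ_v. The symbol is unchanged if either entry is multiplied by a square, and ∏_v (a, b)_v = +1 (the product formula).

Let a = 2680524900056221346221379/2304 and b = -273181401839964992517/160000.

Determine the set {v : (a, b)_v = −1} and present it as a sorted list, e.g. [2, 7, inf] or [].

(a, b) ≡ (138912059, -13) mod (ℚ^×)²; places V = {2, 3, 5, 11, 13, 19, 29, 41, 43, ∞}.
(a,b)_41: α=3, u≡9; β=2, v≡30 (mod 41); (9|41)=+1, (30|41)=-1; sign (−1)^0·+1^2·-1^3 = -1.
(a,b)_11: α=3, u≡8; β=4, v≡9 (mod 11); (8|11)=-1, (9|11)=+1; sign (−1)^0·-1^4·+1^3 = +1.
(a,b)_∞: sgn(138912059)=+, sgn(-13)=−, so +1.
(a,b)_2: α=-8, β=-8; u≡3, v≡3 (mod 8); ε(u)ε(v)=1·1, αω(v)=-8·1, βω(u)=-8·1; sum ≡ 1  ⇒  -1.
(a,b)_19: α=3, u≡15; β=2, v≡17 (mod 19); (15|19)=-1, (17|19)=+1; sign (−1)^0·-1^2·+1^3 = +1.
(a,b)_13: α=3, u≡6; β=3, v≡10 (mod 13); (6|13)=-1, (10|13)=+1; sign (−1)^0·-1^3·+1^3 = -1.
(a,b)_3: α=-2, u≡2; β=2, v≡2 (mod 3); (2|3)=-1, (2|3)=-1; sign (−1)^0·-1^2·-1^-2 = +1.
(a,b)_29: α=3, u≡4; β=2, v≡1 (mod 29); (4|29)=+1, (1|29)=+1; sign (−1)^0·+1^2·+1^3 = +1.
(a,b)_5: α=0, u≡1; β=-4, v≡3 (mod 5); (1|5)=+1, (3|5)=-1; sign (−1)^0·+1^-4·-1^0 = +1.
(a,b)_43: α=3, u≡24; β=2, v≡12 (mod 43); (24|43)=+1, (12|43)=-1; sign (−1)^0·+1^2·-1^3 = -1.
|Ram(138912059, -13)| = 4, even; anisotropic at {2, 13, 41, 43}.

[2, 13, 41, 43]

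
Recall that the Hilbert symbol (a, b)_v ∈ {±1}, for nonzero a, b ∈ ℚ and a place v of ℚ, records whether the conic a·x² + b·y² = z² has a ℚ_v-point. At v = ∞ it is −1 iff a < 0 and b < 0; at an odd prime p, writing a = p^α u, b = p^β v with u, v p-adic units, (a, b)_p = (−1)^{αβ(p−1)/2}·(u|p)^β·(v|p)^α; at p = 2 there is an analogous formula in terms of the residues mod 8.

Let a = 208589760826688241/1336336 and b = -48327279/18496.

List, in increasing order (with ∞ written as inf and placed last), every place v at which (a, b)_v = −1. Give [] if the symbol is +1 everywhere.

(a, b) ≡ (1001, -8151) mod (ℚ^×)²; places V = {2, 3, 7, 11, 13, 17, 19, 23, ∞}.
(a,b)_∞: sgn(1001)=+, sgn(-8151)=−, so +1.
(a,b)_2: α=-4, β=-6; u≡1, v≡1 (mod 8); ε(u)ε(v)=0·0, αω(v)=-4·0, βω(u)=-6·0; sum ≡ 0  ⇒  +1.
(a,b)_23: α=2, u≡3; β=0, v≡17 (mod 23); (3|23)=+1, (17|23)=-1; sign (−1)^0·+1^0·-1^2 = +1.
(a,b)_19: α=2, u≡14; β=1, v≡3 (mod 19); (14|19)=-1, (3|19)=-1; sign (−1)^0·-1^1·-1^2 = -1.
(a,b)_11: α=5, u≡9; β=3, v≡7 (mod 11); (9|11)=+1, (7|11)=-1; sign (−1)^1·+1^3·-1^5 = +1.
(a,b)_17: α=-4, u≡13; β=-2, v≡9 (mod 17); (13|17)=+1, (9|17)=+1; sign (−1)^0·+1^-2·+1^-4 = +1.
(a,b)_7: α=3, u≡6; β=2, v≡4 (mod 7); (6|7)=-1, (4|7)=+1; sign (−1)^0·-1^2·+1^3 = +1.
(a,b)_3: α=2, u≡2; β=1, v≡1 (mod 3); (2|3)=-1, (1|3)=+1; sign (−1)^0·-1^1·+1^2 = -1.
(a,b)_13: α=3, u≡10; β=1, v≡1 (mod 13); (10|13)=+1, (1|13)=+1; sign (−1)^0·+1^1·+1^3 = +1.
|Ram(1001, -8151)| = 2, even; anisotropic at {3, 19}.

[3, 19]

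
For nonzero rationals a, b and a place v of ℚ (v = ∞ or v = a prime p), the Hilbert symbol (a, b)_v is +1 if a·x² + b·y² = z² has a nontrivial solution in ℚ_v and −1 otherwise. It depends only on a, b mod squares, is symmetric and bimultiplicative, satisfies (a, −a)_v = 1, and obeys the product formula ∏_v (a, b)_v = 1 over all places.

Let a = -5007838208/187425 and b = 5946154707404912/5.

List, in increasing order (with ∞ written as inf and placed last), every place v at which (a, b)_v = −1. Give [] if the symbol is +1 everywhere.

(a, b) ≡ (-230299, 715) mod (ℚ^×)²; places V = {2, 3, 5, 7, 11, 13, 17, 19, 23, 31, ∞}.
(a,b)_5: α=-2, u≡1; β=-1, v≡2 (mod 5); (1|5)=+1, (2|5)=-1; sign (−1)^0·+1^-1·-1^-2 = +1.
(a,b)_2: α=10, β=4; u≡5, v≡3 (mod 8); ε(u)ε(v)=0·1, αω(v)=10·1, βω(u)=4·1; sum ≡ 0  ⇒  +1.
(a,b)_31: α=1, u≡29; β=2, v≡9 (mod 31); (29|31)=-1, (9|31)=+1; sign (−1)^0·-1^2·+1^1 = +1.
(a,b)_7: α=-2, u≡4; β=2, v≡4 (mod 7); (4|7)=+1, (4|7)=+1; sign (−1)^0·+1^2·+1^-2 = +1.
(a,b)_∞: sgn(-230299)=−, sgn(715)=+, so +1.
(a,b)_23: α=1, u≡10; β=2, v≡13 (mod 23); (10|23)=-1, (13|23)=+1; sign (−1)^0·-1^2·+1^1 = +1.
(a,b)_3: α=-2, u≡2; β=0, v≡1 (mod 3); (2|3)=-1, (1|3)=+1; sign (−1)^0·-1^0·+1^-2 = +1.
(a,b)_11: α=0, u≡8; β=1, v≡2 (mod 11); (8|11)=-1, (2|11)=-1; sign (−1)^0·-1^1·-1^0 = -1.
(a,b)_19: α=3, u≡17; β=2, v≡10 (mod 19); (17|19)=+1, (10|19)=-1; sign (−1)^0·+1^2·-1^3 = -1.
(a,b)_17: α=-1, u≡13; β=2, v≡1 (mod 17); (13|17)=+1, (1|17)=+1; sign (−1)^0·+1^2·+1^-1 = +1.
(a,b)_13: α=0, u≡1; β=1, v≡3 (mod 13); (1|13)=+1, (3|13)=+1; sign (−1)^0·+1^1·+1^0 = +1.
|Ram(-230299, 715)| = 2, even; anisotropic at {11, 19}.

[11, 19]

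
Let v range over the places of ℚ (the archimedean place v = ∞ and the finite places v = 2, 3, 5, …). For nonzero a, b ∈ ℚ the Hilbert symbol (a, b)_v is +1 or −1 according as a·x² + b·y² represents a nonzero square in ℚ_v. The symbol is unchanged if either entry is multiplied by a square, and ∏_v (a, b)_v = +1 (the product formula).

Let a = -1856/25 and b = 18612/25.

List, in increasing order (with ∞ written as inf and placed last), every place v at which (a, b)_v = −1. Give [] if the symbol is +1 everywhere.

(a, b) ≡ (-29, 517) mod (ℚ^×)²; places V = {2, 3, 5, 11, 29, 47, ∞}.
(a,b)_3: α=0, u≡1; β=2, v≡1 (mod 3); (1|3)=+1, (1|3)=+1; sign (−1)^0·+1^2·+1^0 = +1.
(a,b)_∞: sgn(-29)=−, sgn(517)=+, so +1.
(a,b)_47: α=0, u≡16; β=1, v≡29 (mod 47); (16|47)=+1, (29|47)=-1; sign (−1)^0·+1^1·-1^0 = +1.
(a,b)_2: α=6, β=2; u≡3, v≡5 (mod 8); ε(u)ε(v)=1·0, αω(v)=6·1, βω(u)=2·1; sum ≡ 0  ⇒  +1.
(a,b)_29: α=1, u≡16; β=0, v≡16 (mod 29); (16|29)=+1, (16|29)=+1; sign (−1)^0·+1^0·+1^1 = +1.
(a,b)_5: α=-2, u≡4; β=-2, v≡2 (mod 5); (4|5)=+1, (2|5)=-1; sign (−1)^0·+1^-2·-1^-2 = +1.
(a,b)_11: α=0, u≡1; β=1, v≡3 (mod 11); (1|11)=+1, (3|11)=+1; sign (−1)^0·+1^1·+1^0 = +1.
Every local symbol is +1, so the conic -29·x² + 517·y² = z² has ℚ_v-points for all v and hence a ℚ-point; (a, b / ℚ) ≅ M_2(ℚ).

[]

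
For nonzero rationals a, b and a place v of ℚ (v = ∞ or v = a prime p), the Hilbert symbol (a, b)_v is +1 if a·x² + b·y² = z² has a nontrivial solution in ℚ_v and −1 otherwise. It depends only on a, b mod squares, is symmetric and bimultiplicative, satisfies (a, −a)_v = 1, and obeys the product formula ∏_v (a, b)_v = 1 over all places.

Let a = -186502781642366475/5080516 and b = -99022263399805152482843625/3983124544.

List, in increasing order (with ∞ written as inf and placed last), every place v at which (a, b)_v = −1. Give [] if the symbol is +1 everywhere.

Mod squares: a ≡ -19, b ≡ -230945. Check v ∈ {∞, 2, 3, 5, 7, 11, 13, 17, 19, 23}.
v=23: a=23^-2·(≡8), b=23^-2·(≡15) mod 23; (8|23)=+1, (15|23)=-1; (−1)^{-2·-2·11}·(+1)^-2·(-1)^-2 = +1.
v=17: a=17^2·(≡13), b=17^3·(≡1) mod 17; (13|17)=+1, (1|17)=+1; (−1)^{2·3·8}·(+1)^3·(+1)^2 = +1.
v=11: a=11^4·(≡1), b=11^7·(≡4) mod 11; (1|11)=+1, (4|11)=+1; (−1)^{4·7·5}·(+1)^7·(+1)^4 = +1.
v=13: a=13^4·(≡2), b=13^5·(≡6) mod 13; (2|13)=-1, (6|13)=-1; (−1)^{4·5·6}·(-1)^5·(-1)^4 = -1.
v=5: a=5^2·(≡1), b=5^3·(≡4) mod 5; (1|5)=+1, (4|5)=+1; (−1)^{2·3·2}·(+1)^3·(+1)^2 = +1.
v=2: v_2(a)=-2, v_2(b)=-6; units ≡ 5, 7 (mod 8); ε·ε+αω+βω = 0·1+-2·0+-6·1 ≡ 0  ⇒  (a,b)_2 = +1.
v=7: a=7^-4·(≡4), b=7^-6·(≡6) mod 7; (4|7)=+1, (6|7)=-1; (−1)^{-4·-6·3}·(+1)^-6·(-1)^-4 = +1.
v=3: a=3^2·(≡2), b=3^2·(≡1) mod 3; (2|3)=-1, (1|3)=+1; (−1)^{2·2·1}·(-1)^2·(+1)^2 = +1.
v=∞: -19 < 0 and -230945 < 0  ⇒  (a,b)_∞ = -1.
v=19: a=19^3·(≡10), b=19^5·(≡6) mod 19; (10|19)=-1, (6|19)=+1; (−1)^{3·5·9}·(-1)^5·(+1)^3 = +1.
(-19, -230945 / ℚ) ramifies at {13, ∞}: a division algebra.

[13, inf]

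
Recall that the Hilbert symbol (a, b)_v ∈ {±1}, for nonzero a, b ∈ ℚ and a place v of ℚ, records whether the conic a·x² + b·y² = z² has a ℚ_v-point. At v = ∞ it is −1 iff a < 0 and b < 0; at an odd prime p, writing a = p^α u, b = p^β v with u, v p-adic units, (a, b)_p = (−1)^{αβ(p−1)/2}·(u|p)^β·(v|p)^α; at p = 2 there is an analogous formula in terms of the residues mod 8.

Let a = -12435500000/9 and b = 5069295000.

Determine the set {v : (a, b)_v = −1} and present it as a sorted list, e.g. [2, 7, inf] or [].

[2, 7]

Mod squares: a ≡ -49742, b ≡ 38. Check v ∈ {∞, 2, 3, 5, 7, 11, 17, 19}.
v=11: a=11^1·(≡7), b=11^2·(≡4) mod 11; (7|11)=-1, (4|11)=+1; (−1)^{1·2·5}·(-1)^2·(+1)^1 = +1.
v=3: a=3^-2·(≡1), b=3^2·(≡2) mod 3; (1|3)=+1, (2|3)=-1; (−1)^{-2·2·1}·(+1)^2·(-1)^-2 = +1.
v=5: a=5^6·(≡2), b=5^4·(≡2) mod 5; (2|5)=-1, (2|5)=-1; (−1)^{6·4·2}·(-1)^4·(-1)^6 = +1.
v=7: a=7^1·(≡6), b=7^2·(≡5) mod 7; (6|7)=-1, (5|7)=-1; (−1)^{1·2·3}·(-1)^2·(-1)^1 = -1.
v=2: v_2(a)=5, v_2(b)=3; units ≡ 1, 3 (mod 8); ε·ε+αω+βω = 0·1+5·1+3·0 ≡ 1  ⇒  (a,b)_2 = -1.
v=∞: -49742 < 0 and 38 > 0  ⇒  (a,b)_∞ = +1.
v=19: a=19^1·(≡16), b=19^1·(≡8) mod 19; (16|19)=+1, (8|19)=-1; (−1)^{1·1·9}·(+1)^1·(-1)^1 = +1.
v=17: a=17^1·(≡8), b=17^0·(≡9) mod 17; (8|17)=+1, (9|17)=+1; (−1)^{1·0·8}·(+1)^0·(+1)^1 = +1.
|Ram(-49742, 38)| = 2, even; anisotropic at {2, 7}.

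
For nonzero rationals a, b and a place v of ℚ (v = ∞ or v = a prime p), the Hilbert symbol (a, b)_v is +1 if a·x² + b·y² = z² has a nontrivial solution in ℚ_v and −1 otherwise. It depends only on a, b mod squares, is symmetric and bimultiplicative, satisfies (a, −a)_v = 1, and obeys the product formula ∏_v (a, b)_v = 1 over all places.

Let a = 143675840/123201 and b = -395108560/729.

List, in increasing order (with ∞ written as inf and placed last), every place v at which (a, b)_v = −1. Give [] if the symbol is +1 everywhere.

[2, 17]

(a, b) ≡ (935, -85) mod (ℚ^×)²; places V = {2, 3, 5, 7, 11, 13, 17, ∞}.
(a,b)_17: α=1, u≡2; β=1, v≡14 (mod 17); (2|17)=+1, (14|17)=-1; sign (−1)^0·+1^1·-1^1 = -1.
(a,b)_2: α=6, β=4; u≡7, v≡3 (mod 8); ε(u)ε(v)=1·1, αω(v)=6·1, βω(u)=4·0; sum ≡ 1  ⇒  -1.
(a,b)_7: α=4, u≡4; β=4, v≡3 (mod 7); (4|7)=+1, (3|7)=-1; sign (−1)^0·+1^4·-1^4 = +1.
(a,b)_13: α=-2, u≡9; β=0, v≡11 (mod 13); (9|13)=+1, (11|13)=-1; sign (−1)^0·+1^0·-1^-2 = +1.
(a,b)_∞: sgn(935)=+, sgn(-85)=−, so +1.
(a,b)_3: α=-6, u≡2; β=-6, v≡2 (mod 3); (2|3)=-1, (2|3)=-1; sign (−1)^0·-1^-6·-1^-6 = +1.
(a,b)_11: α=1, u≡7; β=2, v≡4 (mod 11); (7|11)=-1, (4|11)=+1; sign (−1)^0·-1^2·+1^1 = +1.
(a,b)_5: α=1, u≡3; β=1, v≡2 (mod 5); (3|5)=-1, (2|5)=-1; sign (−1)^0·-1^1·-1^1 = +1.
|Ram(935, -85)| = 2, even; anisotropic at {2, 17}.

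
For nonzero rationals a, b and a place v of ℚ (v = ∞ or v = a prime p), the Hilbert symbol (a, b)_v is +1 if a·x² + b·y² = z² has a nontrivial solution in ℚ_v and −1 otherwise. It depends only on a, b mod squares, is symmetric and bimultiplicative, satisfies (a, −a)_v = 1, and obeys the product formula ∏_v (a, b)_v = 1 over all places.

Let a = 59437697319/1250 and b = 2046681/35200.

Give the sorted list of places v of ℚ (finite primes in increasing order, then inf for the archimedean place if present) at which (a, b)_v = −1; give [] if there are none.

[3, 17]

Mod squares: a ≡ 78, b ≡ 102102. Check v ∈ {∞, 2, 3, 5, 7, 11, 13, 17}.
v=17: a=17^0·(≡14), b=17^1·(≡5) mod 17; (14|17)=-1, (5|17)=-1; (−1)^{0·1·8}·(-1)^1·(-1)^0 = -1.
v=∞: 78 > 0 and 102102 > 0  ⇒  (a,b)_∞ = +1.
v=7: a=7^2·(≡4), b=7^3·(≡6) mod 7; (4|7)=+1, (6|7)=-1; (−1)^{2·3·3}·(+1)^3·(-1)^2 = +1.
v=11: a=11^2·(≡9), b=11^-1·(≡1) mod 11; (9|11)=+1, (1|11)=+1; (−1)^{2·-1·5}·(+1)^-1·(+1)^2 = +1.
v=13: a=13^5·(≡7), b=13^1·(≡8) mod 13; (7|13)=-1, (8|13)=-1; (−1)^{5·1·6}·(-1)^1·(-1)^5 = +1.
v=3: a=3^3·(≡2), b=3^3·(≡2) mod 3; (2|3)=-1, (2|3)=-1; (−1)^{3·3·1}·(-1)^3·(-1)^3 = -1.
v=2: v_2(a)=-1, v_2(b)=-7; units ≡ 7, 3 (mod 8); ε·ε+αω+βω = 1·1+-1·1+-7·0 ≡ 0  ⇒  (a,b)_2 = +1.
v=5: a=5^-4·(≡2), b=5^-2·(≡2) mod 5; (2|5)=-1, (2|5)=-1; (−1)^{-4·-2·2}·(-1)^-2·(-1)^-4 = +1.
Ram(78, 102102) = {3, 17}; no ℚ_3-point on the conic.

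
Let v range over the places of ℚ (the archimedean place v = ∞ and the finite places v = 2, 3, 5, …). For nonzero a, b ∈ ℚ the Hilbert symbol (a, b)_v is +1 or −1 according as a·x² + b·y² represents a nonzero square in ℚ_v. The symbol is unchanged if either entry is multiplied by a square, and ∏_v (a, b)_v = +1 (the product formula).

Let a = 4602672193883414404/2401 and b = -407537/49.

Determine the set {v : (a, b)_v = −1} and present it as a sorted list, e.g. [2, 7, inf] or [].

[23, 29]

(a, b) ≡ (6928129, -407537) mod (ℚ^×)²; places V = {2, 7, 13, 17, 23, 29, 47, ∞}.
(a,b)_∞: sgn(6928129)=+, sgn(-407537)=−, so +1.
(a,b)_13: α=3, u≡7; β=1, v≡2 (mod 13); (7|13)=-1, (2|13)=-1; sign (−1)^0·-1^1·-1^3 = +1.
(a,b)_2: α=2, β=0; u≡1, v≡7 (mod 8); ε(u)ε(v)=0·1, αω(v)=2·0, βω(u)=0·0; sum ≡ 0  ⇒  +1.
(a,b)_23: α=3, u≡11; β=1, v≡20 (mod 23); (11|23)=-1, (20|23)=-1; sign (−1)^1·-1^1·-1^3 = -1.
(a,b)_29: α=3, u≡9; β=1, v≡18 (mod 29); (9|29)=+1, (18|29)=-1; sign (−1)^0·+1^1·-1^3 = -1.
(a,b)_47: α=3, u≡39; β=1, v≡12 (mod 47); (39|47)=-1, (12|47)=+1; sign (−1)^1·-1^1·+1^3 = +1.
(a,b)_17: α=1, u≡4; β=0, v≡15 (mod 17); (4|17)=+1, (15|17)=+1; sign (−1)^0·+1^0·+1^1 = +1.
(a,b)_7: α=-4, u≡5; β=-2, v≡3 (mod 7); (5|7)=-1, (3|7)=-1; sign (−1)^0·-1^-2·-1^-4 = +1.
|Ram(6928129, -407537)| = 2, even; anisotropic at {23, 29}.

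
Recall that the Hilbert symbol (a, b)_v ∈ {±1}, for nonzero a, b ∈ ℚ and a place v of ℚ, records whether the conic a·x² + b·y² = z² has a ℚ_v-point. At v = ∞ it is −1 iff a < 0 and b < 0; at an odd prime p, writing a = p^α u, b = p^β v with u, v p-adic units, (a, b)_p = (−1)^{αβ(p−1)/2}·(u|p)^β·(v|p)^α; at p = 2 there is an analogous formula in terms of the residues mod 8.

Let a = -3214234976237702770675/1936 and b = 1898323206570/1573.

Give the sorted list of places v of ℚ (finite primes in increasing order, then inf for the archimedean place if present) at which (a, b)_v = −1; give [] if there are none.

[2, 5, 31, 37]

Mod squares: a ≡ -1147, b ≡ 92690. Check v ∈ {∞, 2, 3, 5, 7, 11, 13, 23, 31, 37}.
v=31: a=31^3·(≡5), b=31^1·(≡1) mod 31; (5|31)=+1, (1|31)=+1; (−1)^{3·1·15}·(+1)^1·(+1)^3 = -1.
v=5: a=5^2·(≡3), b=5^1·(≡3) mod 5; (3|5)=-1, (3|5)=-1; (−1)^{2·1·2}·(-1)^1·(-1)^2 = -1.
v=2: v_2(a)=-4, v_2(b)=1; units ≡ 5, 1 (mod 8); ε·ε+αω+βω = 0·0+-4·0+1·1 ≡ 1  ⇒  (a,b)_2 = -1.
v=∞: -1147 < 0 and 92690 > 0  ⇒  (a,b)_∞ = +1.
v=37: a=37^5·(≡14), b=37^2·(≡24) mod 37; (14|37)=-1, (24|37)=-1; (−1)^{5·2·18}·(-1)^2·(-1)^5 = -1.
v=7: a=7^6·(≡2), b=7^4·(≡3) mod 7; (2|7)=+1, (3|7)=-1; (−1)^{6·4·3}·(+1)^4·(-1)^6 = +1.
v=23: a=23^2·(≡4), b=23^1·(≡20) mod 23; (4|23)=+1, (20|23)=-1; (−1)^{2·1·11}·(+1)^1·(-1)^2 = +1.
v=13: a=13^0·(≡10), b=13^-1·(≡6) mod 13; (10|13)=+1, (6|13)=-1; (−1)^{0·-1·6}·(+1)^-1·(-1)^0 = +1.
v=11: a=11^-2·(≡6), b=11^-2·(≡5) mod 11; (6|11)=-1, (5|11)=+1; (−1)^{-2·-2·5}·(-1)^-2·(+1)^-2 = +1.
v=3: a=3^0·(≡2), b=3^4·(≡2) mod 3; (2|3)=-1, (2|3)=-1; (−1)^{0·4·1}·(-1)^4·(-1)^0 = +1.
Ram(-1147, 92690) = {2, 5, 31, 37}; no ℚ_2-point on the conic.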